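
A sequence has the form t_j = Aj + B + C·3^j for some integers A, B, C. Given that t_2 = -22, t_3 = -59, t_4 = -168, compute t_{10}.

-118110

Plug in j = 2, 3, 4: 2A + B + 9C = -22; 3A + B + 27C = -59; 4A + B + 81C = -168.
Subtracting the first from the second: A + 18C = -37.
Subtracting the second from the third: A + 54C = -109.
Solving: C = -2, A = -1, then B = -2.
Hence t_{10} = -1·10 + (-2) + (-2)·59049 = -118110.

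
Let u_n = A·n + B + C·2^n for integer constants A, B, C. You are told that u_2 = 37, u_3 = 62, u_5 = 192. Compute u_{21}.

10485872

At n = 2, 3, 5: 2A + B + 4C = 37; 3A + B + 8C = 62; 5A + B + 32C = 192.
Subtracting the first from the second: A + 4C = 25.
Subtracting the second from the third: 2A + 24C = 130.
Solving: C = 5, A = 5, then B = 7.
Therefore u_{21} = 105 + 7 + 5·2097152 = 10485872.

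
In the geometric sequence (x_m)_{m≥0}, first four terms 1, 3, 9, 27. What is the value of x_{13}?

Common ratio r = 3.
x_m = 1·3^(m-0).
x_{13} = 1·3^13 = 1594323.

1594323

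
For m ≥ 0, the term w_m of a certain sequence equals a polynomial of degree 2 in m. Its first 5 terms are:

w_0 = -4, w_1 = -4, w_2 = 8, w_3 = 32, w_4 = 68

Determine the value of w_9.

1st diffs: 0, 12, 24, 36.
2nd diffs: 12, 12, 12 (constant).
So w_m = 6m^2 - 6m - 4.
Evaluating at m = 9 gives w_9 = 428.

428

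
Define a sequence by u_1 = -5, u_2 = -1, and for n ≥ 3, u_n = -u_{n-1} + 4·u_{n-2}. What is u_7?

-515

Step forward from the initial values:
u_3 = -19; u_4 = 15; u_5 = -91; u_6 = 151; u_7 = -515.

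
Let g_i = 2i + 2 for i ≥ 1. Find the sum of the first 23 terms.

Over i = 1..23: Σi = 276.
Total = (2)·276 + (2)·23 = 598.

598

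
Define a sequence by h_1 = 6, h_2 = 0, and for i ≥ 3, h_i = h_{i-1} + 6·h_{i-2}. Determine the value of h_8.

4788

h_3 = 36;  h_4 = 36;  h_5 = 252;  h_6 = 468;  h_7 = 1980;  h_8 = 4788.
(Characteristic roots are 3 and -2.)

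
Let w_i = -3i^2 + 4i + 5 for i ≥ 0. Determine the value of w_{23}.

w_{23} = -3·23^2 + 4·23 + 5 = -1490.

-1490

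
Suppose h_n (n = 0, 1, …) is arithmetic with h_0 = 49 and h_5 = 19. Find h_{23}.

Common difference d = (19 - 49) / (5 - 0) = -6.
h_n = 49 + (n - 0)·(-6).
h_{23} = 49 + 23·(-6) = -89.

-89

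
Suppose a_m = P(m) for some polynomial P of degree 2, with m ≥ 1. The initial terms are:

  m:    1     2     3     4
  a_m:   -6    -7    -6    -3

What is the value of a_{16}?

189

1st diffs: -1, 1, 3.
2nd diffs: 2, 2 (constant).
So a_m = m^2 - 4m - 3.
Evaluating at m = 16 gives a_{16} = 189.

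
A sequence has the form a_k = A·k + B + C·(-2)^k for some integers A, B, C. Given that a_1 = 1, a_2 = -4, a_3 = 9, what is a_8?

-250

At k = 1, 2, 3: A + B - 2C = 1; 2A + B + 4C = -4; 3A + B - 8C = 9.
Subtracting the first from the second: A + 6C = -5.
Subtracting the second from the third: A - 12C = 13.
Solving: C = -1, A = 1, then B = -2.
Therefore a_8 = 8 + (-2) + (-1)·256 = -250.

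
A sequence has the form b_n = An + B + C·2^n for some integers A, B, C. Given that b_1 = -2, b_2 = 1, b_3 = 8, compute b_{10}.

2033

Plug in n = 1, 2, 3: A + B + 2C = -2; 2A + B + 4C = 1; 3A + B + 8C = 8.
Subtracting the first from the second: A + 2C = 3.
Subtracting the second from the third: A + 4C = 7.
Solving: C = 2, A = -1, then B = -5.
So b_n = -1·n + (-5) + 2·2^n; at n=10 this is 2033.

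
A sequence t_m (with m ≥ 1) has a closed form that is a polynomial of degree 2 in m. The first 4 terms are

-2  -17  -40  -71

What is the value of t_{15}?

1st diffs: -15, -23, -31.
2nd diffs: -8, -8 (constant).
Newton forward-difference form: t_m = -2 + (-15)·C(m-1,1) + (-8)·C(m-1,2).
At m = 15: m-1 = 14, so t_{15} = -2 - 210 - 728 = -940.

-940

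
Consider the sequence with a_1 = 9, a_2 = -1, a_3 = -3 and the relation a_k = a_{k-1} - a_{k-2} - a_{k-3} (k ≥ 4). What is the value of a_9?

-7

Compute successive terms:
a_4 = -11; a_5 = -7; a_6 = 7; a_7 = 25; a_8 = 25; a_9 = -7.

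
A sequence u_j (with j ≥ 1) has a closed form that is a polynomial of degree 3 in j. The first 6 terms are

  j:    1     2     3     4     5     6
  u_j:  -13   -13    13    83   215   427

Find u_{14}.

7163

1st diffs: 0, 26, 70, 132, 212.
2nd diffs: 26, 44, 62, 80.
3rd diffs: 18, 18, 18 (constant).
So u_j = 3j^3 - 5j^2 - 6j - 5.
Evaluating at j = 14 gives u_{14} = 7163.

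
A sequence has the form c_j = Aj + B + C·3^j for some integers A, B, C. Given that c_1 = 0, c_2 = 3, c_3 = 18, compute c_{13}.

The three given values yield: A + B + 3C = 0; 2A + B + 9C = 3; 3A + B + 27C = 18.
Subtracting the first from the second: A + 6C = 3.
Subtracting the second from the third: A + 18C = 15.
Solving: C = 1, A = -3, then B = 0.
So c_j = -3·j + 0 + 1·3^j; at j=13 this is 1594284.

1594284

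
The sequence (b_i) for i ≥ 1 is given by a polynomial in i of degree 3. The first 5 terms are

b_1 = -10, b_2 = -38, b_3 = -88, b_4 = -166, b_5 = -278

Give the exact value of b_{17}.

1st diffs: -28, -50, -78, -112.
2nd diffs: -22, -28, -34.
3rd diffs: -6, -6 (constant).
Newton forward-difference form: b_i = -10 + (-28)·C(i-1,1) + (-22)·C(i-1,2) + (-6)·C(i-1,3).
At i = 17: i-1 = 16, so b_{17} = -10 - 448 - 2640 - 3360 = -6458.

-6458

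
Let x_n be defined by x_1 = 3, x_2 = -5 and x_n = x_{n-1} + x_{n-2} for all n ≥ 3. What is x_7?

x_3 = -2, x_4 = -7, x_5 = -9, x_6 = -16, x_7 = -25.

-25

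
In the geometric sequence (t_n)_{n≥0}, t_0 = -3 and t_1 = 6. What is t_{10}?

Common ratio r = -2.
t_n = (-3)·(-2)^(n-0).
t_{10} = (-3)·(-2)^10 = -3072.

-3072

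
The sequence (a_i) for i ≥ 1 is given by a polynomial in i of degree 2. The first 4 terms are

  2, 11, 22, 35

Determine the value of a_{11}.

182

1st diffs: 9, 11, 13.
2nd diffs: 2, 2 (constant).
Newton forward-difference form: a_i = 2 + 9·C(i-1,1) + 2·C(i-1,2).
At i = 11: i-1 = 10, so a_{11} = 2 + 90 + 90 = 182.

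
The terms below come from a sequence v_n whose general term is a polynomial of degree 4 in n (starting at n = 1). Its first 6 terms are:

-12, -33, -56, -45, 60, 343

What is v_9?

3460

1st diffs: -21, -23, 11, 105, 283.
2nd diffs: -2, 34, 94, 178.
3rd diffs: 36, 60, 84.
4th diffs: 24, 24 (constant).
Newton forward-difference form: v_n = -12 + (-21)·C(n-1,1) + (-2)·C(n-1,2) + 36·C(n-1,3) + 24·C(n-1,4).
At n = 9: n-1 = 8, so v_9 = -12 - 168 - 56 + 2016 + 1680 = 3460.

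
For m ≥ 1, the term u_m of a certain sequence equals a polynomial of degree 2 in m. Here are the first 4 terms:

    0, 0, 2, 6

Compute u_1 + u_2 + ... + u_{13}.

572

1st diffs: 0, 2, 4.
2nd diffs: 2, 2 (constant).
Newton forward-difference form: u_m = 2·C(m-1,2).
Continuing: …, 12, 20, 30, 42, …, u_{13} = 132.
Summing m = 1..13 (13 terms) gives 572.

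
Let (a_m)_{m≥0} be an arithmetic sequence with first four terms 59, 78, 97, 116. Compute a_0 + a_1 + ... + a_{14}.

Common difference d = 19.
a_m = 59 + (m - 0)·19.
a_{14} = 325; S = 15·(59 + 325)/2 = 2880.

2880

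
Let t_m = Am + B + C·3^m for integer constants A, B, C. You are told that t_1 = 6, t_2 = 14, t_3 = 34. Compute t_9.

19702

Plug in m = 1, 2, 3: A + B + 3C = 6; 2A + B + 9C = 14; 3A + B + 27C = 34.
Subtracting the first from the second: A + 6C = 8.
Subtracting the second from the third: A + 18C = 20.
Solving: C = 1, A = 2, then B = 1.
So t_m = 2·m + 1 + 1·3^m; at m=9 this is 19702.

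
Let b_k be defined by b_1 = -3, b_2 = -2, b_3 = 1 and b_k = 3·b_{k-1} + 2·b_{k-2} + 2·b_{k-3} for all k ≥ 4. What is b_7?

-303

Iterate the recurrence:
b_4 = -7  b_5 = -23  b_6 = -81  b_7 = -303.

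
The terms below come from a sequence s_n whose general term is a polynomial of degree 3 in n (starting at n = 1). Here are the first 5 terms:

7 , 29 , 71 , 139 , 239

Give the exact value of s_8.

1st diffs: 22, 42, 68, 100.
2nd diffs: 20, 26, 32.
3rd diffs: 6, 6 (constant).
So s_n = n^3 + 4n^2 + 3n - 1.
Evaluating at n = 8 gives s_8 = 791.

791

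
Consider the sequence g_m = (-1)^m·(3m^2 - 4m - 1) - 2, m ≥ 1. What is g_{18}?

(-1)^18 = 1; 3m^2 - 4m - 1 at m=18 is 899; so g_{18} = 897.

897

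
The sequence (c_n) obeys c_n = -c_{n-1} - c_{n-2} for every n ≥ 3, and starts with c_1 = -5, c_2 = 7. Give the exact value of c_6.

Iterate the recurrence:
c_3 = -2  c_4 = -5  c_5 = 7  c_6 = -2.

-2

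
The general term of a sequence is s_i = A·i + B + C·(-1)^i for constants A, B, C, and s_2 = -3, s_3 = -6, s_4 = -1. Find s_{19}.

The three given values yield: 2A + B + C = -3; 3A + B - C = -6; 4A + B + C = -1.
Subtracting the first from the second: A - 2C = -3.
Subtracting the second from the third: A + 2C = 5.
Solving: C = 2, A = 1, then B = -7.
Hence s_{19} = 1·19 + (-7) + 2·(-1) = 10.

10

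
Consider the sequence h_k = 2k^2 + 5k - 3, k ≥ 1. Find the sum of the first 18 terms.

5019

Over k = 1..18: Σk = 171, Σk² = 2109.
Total = (2)·2109 + (5)·171 + (-3)·18 = 5019.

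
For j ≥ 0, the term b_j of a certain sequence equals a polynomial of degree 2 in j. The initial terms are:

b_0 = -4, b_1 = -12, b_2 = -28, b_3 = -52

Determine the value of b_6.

-172

1st diffs: -8, -16, -24.
2nd diffs: -8, -8 (constant).
Newton forward-difference form: b_j = -4 + (-8)·C(j,1) + (-8)·C(j,2).
At j = 6: j = 6, so b_6 = -4 - 48 - 120 = -172.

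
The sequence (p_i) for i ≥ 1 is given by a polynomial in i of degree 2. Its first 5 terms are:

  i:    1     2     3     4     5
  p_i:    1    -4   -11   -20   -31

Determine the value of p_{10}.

-116

1st diffs: -5, -7, -9, -11.
2nd diffs: -2, -2, -2 (constant).
Newton forward-difference form: p_i = 1 + (-5)·C(i-1,1) + (-2)·C(i-1,2).
At i = 10: i-1 = 9, so p_{10} = 1 - 45 - 72 = -116.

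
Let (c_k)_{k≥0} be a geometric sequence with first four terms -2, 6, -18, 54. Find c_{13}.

Common ratio r = -3.
c_k = (-2)·(-3)^(k-0).
c_{13} = (-2)·(-3)^13 = 3188646.

3188646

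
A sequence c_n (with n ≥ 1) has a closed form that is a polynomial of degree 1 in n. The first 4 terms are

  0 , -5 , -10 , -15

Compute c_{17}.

1st diffs: -5, -5, -5 (constant).
So c_n = -5n + 5.
Evaluating at n = 17 gives c_{17} = -80.

-80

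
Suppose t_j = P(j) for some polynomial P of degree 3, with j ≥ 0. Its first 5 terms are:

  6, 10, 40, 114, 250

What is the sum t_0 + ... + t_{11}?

1st diffs: 4, 30, 74, 136.
2nd diffs: 26, 44, 62.
3rd diffs: 18, 18 (constant).
Newton forward-difference form: t_j = 6 + 4·C(j,1) + 26·C(j,2) + 18·C(j,3).
Continuing: …, 466, 780, 1210, 1774, …, t_{11} = 4450.
Summing j = 0..11 (12 terms) gives 14966.

14966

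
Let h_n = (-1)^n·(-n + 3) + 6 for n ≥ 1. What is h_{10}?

(-1)^10 = 1; -n + 3 at n=10 is -7; so h_{10} = -1.

-1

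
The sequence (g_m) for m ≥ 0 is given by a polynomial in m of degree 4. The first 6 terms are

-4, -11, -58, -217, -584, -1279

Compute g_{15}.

-69829

1st diffs: -7, -47, -159, -367, -695.
2nd diffs: -40, -112, -208, -328.
3rd diffs: -72, -96, -120.
4th diffs: -24, -24 (constant).
So g_m = -m^4 - 6m^3 + 5m^2 - 5m - 4.
Evaluating at m = 15 gives g_{15} = -69829.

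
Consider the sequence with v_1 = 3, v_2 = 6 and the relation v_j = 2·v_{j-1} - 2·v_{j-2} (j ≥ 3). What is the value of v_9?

48

Iterate the recurrence:
v_3 = 6  v_4 = 0  v_5 = -12  v_6 = -24  v_7 = -24  v_8 = 0  v_9 = 48.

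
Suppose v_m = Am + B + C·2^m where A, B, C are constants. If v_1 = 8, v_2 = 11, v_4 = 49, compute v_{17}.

524208

Write the equations: A + B + 2C = 8; 2A + B + 4C = 11; 4A + B + 16C = 49.
Subtracting the first from the second: A + 2C = 3.
Subtracting the second from the third: 2A + 12C = 38.
Solving: C = 4, A = -5, then B = 5.
So v_m = -5·m + 5 + 4·2^m; at m=17 this is 524208.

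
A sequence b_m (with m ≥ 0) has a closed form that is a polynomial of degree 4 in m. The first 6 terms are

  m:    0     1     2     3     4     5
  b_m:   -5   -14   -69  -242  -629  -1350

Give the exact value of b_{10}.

-15845

1st diffs: -9, -55, -173, -387, -721.
2nd diffs: -46, -118, -214, -334.
3rd diffs: -72, -96, -120.
4th diffs: -24, -24 (constant).
Newton forward-difference form: b_m = -5 + (-9)·C(m,1) + (-46)·C(m,2) + (-72)·C(m,3) + (-24)·C(m,4).
At m = 10: m = 10, so b_{10} = -5 - 90 - 2070 - 8640 - 5040 = -15845.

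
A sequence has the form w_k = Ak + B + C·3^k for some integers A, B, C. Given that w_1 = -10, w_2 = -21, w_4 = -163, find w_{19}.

At k = 1, 2, 4: A + B + 3C = -10; 2A + B + 9C = -21; 4A + B + 81C = -163.
Subtracting the first from the second: A + 6C = -11.
Subtracting the second from the third: 2A + 72C = -142.
Solving: C = -2, A = 1, then B = -5.
Therefore w_{19} = 19 + (-5) + (-2)·1162261467 = -2324522920.

-2324522920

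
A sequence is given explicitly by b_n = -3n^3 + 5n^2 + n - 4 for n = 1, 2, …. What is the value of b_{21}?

b_{21} = -3·21^3 + 5·21^2 + 1·21 - 4 = -25561.

-25561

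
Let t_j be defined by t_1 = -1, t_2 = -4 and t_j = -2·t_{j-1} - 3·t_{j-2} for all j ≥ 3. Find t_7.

-73

Applying the relation repeatedly:
t_3 = 11; t_4 = -10; t_5 = -13; t_6 = 56; t_7 = -73.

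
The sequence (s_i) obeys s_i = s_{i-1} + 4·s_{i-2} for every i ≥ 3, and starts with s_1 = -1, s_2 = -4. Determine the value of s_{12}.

Applying the relation repeatedly:
s_3 = -8;  s_4 = -24;  s_5 = -56;  s_6 = -152;  s_7 = -376;  s_8 = -984;  s_9 = -2488;  s_{10} = -6424;  s_{11} = -16376;  s_{12} = -42072.

-42072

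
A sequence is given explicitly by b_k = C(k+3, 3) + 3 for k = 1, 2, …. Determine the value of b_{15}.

C(18, 3) = 816, so b_{15} = 819.

819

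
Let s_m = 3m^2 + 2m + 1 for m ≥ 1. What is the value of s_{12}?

s_{12} = 3·12^2 + 2·12 + 1 = 457.

457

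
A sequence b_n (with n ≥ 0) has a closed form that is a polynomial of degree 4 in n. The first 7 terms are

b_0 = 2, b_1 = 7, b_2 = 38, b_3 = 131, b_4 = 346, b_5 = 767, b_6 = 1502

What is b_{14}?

39566

1st diffs: 5, 31, 93, 215, 421, 735.
2nd diffs: 26, 62, 122, 206, 314.
3rd diffs: 36, 60, 84, 108.
4th diffs: 24, 24, 24 (constant).
Newton forward-difference form: b_n = 2 + 5·C(n,1) + 26·C(n,2) + 36·C(n,3) + 24·C(n,4).
At n = 14: n = 14, so b_{14} = 2 + 70 + 2366 + 13104 + 24024 = 39566.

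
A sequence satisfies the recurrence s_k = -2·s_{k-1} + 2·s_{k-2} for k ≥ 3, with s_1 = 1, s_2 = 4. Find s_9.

s_3 = -6; s_4 = 20; s_5 = -52; s_6 = 144; s_7 = -392; s_8 = 1072; s_9 = -2928.

-2928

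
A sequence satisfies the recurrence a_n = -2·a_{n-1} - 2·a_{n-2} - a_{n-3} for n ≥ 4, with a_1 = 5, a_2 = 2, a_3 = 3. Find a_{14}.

Step forward from the initial values:
a_4 = -15, a_5 = 22, a_6 = -17, …, a_{11} = 22, a_{12} = -17, a_{13} = 5, a_{14} = 2.

2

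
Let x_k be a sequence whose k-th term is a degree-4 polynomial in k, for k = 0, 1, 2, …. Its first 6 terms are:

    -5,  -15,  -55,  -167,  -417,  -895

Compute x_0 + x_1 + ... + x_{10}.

-30503

1st diffs: -10, -40, -112, -250, -478.
2nd diffs: -30, -72, -138, -228.
3rd diffs: -42, -66, -90.
4th diffs: -24, -24 (constant).
So x_k = -k^4 - k^3 - 5k^2 - 3k - 5.
Continuing: …, -1715, -3015, -4957, -7727, …, x_{10} = -11535.
Summing k = 0..10 (11 terms) gives -30503.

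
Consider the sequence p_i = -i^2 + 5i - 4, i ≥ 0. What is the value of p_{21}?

p_{21} = -1·21^2 + 5·21 - 4 = -340.

-340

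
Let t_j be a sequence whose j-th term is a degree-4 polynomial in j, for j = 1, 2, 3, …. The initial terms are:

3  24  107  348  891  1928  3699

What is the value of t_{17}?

1st diffs: 21, 83, 241, 543, 1037, 1771.
2nd diffs: 62, 158, 302, 494, 734.
3rd diffs: 96, 144, 192, 240.
4th diffs: 48, 48, 48 (constant).
So t_j = 2j^4 - 4j^3 + 5j^2 + 4j - 4.
Evaluating at j = 17 gives t_{17} = 148899.

148899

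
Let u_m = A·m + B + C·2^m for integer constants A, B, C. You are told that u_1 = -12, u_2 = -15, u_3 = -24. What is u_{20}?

-3145677

Plug in m = 1, 2, 3: A + B + 2C = -12; 2A + B + 4C = -15; 3A + B + 8C = -24.
Subtracting the first from the second: A + 2C = -3.
Subtracting the second from the third: A + 4C = -9.
Solving: C = -3, A = 3, then B = -9.
Therefore u_{20} = 60 + (-9) + (-3)·1048576 = -3145677.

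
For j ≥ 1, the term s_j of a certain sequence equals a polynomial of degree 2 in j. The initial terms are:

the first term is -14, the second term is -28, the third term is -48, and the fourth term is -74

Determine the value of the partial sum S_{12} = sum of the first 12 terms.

-2412

1st diffs: -14, -20, -26.
2nd diffs: -6, -6 (constant).
So s_j = -3j^2 - 5j - 6.
Continuing: …, -106, -144, -188, -238, …, s_{12} = -498.
Summing j = 1..12 (12 terms) gives -2412.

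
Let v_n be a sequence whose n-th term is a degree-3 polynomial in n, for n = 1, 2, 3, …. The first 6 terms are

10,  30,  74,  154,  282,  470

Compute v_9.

1st diffs: 20, 44, 80, 128, 188.
2nd diffs: 24, 36, 48, 60.
3rd diffs: 12, 12, 12 (constant).
So v_n = 2n^3 + 6n + 2.
Evaluating at n = 9 gives v_9 = 1514.

1514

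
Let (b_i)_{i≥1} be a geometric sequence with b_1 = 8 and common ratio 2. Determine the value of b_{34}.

68719476736

b_i = 8·2^(i-1).
b_{34} = 8·2^33 = 68719476736.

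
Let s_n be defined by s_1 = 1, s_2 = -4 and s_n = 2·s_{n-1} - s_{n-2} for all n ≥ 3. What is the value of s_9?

-39

Iterate the recurrence:
s_3 = -9;  s_4 = -14;  s_5 = -19;  s_6 = -24;  s_7 = -29;  s_8 = -34;  s_9 = -39.
(Characteristic roots are 1 and 1.)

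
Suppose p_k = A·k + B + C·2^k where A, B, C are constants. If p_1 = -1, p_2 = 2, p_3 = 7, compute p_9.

Write the equations: A + B + 2C = -1; 2A + B + 4C = 2; 3A + B + 8C = 7.
Subtracting the first from the second: A + 2C = 3.
Subtracting the second from the third: A + 4C = 5.
Solving: C = 1, A = 1, then B = -4.
Hence p_9 = 1·9 + (-4) + 1·512 = 517.

517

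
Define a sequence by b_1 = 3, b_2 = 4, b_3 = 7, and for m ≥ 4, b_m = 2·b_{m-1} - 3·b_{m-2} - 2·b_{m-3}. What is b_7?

-33

Applying the relation repeatedly:
b_4 = -4;  b_5 = -37;  b_6 = -76;  b_7 = -33.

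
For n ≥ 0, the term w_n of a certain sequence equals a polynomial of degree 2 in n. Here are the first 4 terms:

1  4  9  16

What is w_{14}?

225

1st diffs: 3, 5, 7.
2nd diffs: 2, 2 (constant).
Newton forward-difference form: w_n = 1 + 3·C(n,1) + 2·C(n,2).
At n = 14: n = 14, so w_{14} = 1 + 42 + 182 = 225.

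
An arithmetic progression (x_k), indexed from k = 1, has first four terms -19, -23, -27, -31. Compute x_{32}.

-143

Common difference d = -4.
x_k = -19 + (k - 1)·(-4).
x_{32} = -19 + 31·(-4) = -143.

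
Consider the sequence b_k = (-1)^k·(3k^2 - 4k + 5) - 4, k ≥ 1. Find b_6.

(-1)^6 = 1; 3k^2 - 4k + 5 at k=6 is 89; so b_6 = 85.

85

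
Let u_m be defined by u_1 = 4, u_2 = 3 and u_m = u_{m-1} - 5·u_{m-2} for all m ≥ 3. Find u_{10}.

Step forward from the initial values:
u_3 = -17; u_4 = -32; u_5 = 53; u_6 = 213; u_7 = -52; u_8 = -1117; u_9 = -857; u_{10} = 4728.

4728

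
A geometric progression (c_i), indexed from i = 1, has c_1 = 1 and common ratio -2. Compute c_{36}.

c_i = 1·(-2)^(i-1).
c_{36} = 1·(-2)^35 = -34359738368.

-34359738368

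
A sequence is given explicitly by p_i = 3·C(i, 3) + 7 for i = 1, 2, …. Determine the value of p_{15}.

1372

C(15, 3) = 455, so p_{15} = 1372.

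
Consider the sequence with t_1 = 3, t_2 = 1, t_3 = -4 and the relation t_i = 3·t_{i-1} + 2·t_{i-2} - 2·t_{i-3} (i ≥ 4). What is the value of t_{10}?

Applying the relation repeatedly:
t_4 = -16;  t_5 = -58;  t_6 = -198;  t_7 = -678;  t_8 = -2314;  t_9 = -7902;  t_{10} = -26978.

-26978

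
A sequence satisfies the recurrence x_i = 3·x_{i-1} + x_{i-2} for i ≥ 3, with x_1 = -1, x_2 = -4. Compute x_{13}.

x_3 = -13; x_4 = -43; x_5 = -142; …; x_{10} = -55807; x_{11} = -184318; x_{12} = -608761; x_{13} = -2010601.

-2010601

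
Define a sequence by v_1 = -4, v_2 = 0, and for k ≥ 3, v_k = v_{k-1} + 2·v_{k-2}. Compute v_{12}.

Iterate the recurrence:
v_3 = -8, v_4 = -8, v_5 = -24, v_6 = -40, v_7 = -88, v_8 = -168, v_9 = -344, v_{10} = -680, v_{11} = -1368, v_{12} = -2728.
(Characteristic roots are 2 and -1.)

-2728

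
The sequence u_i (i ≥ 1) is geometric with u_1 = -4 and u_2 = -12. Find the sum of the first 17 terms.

-258280324

Common ratio r = 3.
u_i = (-4)·3^(i-1).
S = (-4)·(3^17 - 1)/(3 - 1) = (-4)·(129140163 - 1)/(2) = -258280324.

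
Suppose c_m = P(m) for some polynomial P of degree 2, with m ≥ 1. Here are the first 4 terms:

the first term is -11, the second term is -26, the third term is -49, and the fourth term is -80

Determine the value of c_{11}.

1st diffs: -15, -23, -31.
2nd diffs: -8, -8 (constant).
Newton forward-difference form: c_m = -11 + (-15)·C(m-1,1) + (-8)·C(m-1,2).
At m = 11: m-1 = 10, so c_{11} = -11 - 150 - 360 = -521.

-521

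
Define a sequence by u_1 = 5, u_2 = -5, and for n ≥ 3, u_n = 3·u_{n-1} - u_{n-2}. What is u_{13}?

-320395

Step forward from the initial values:
u_3 = -20; u_4 = -55; u_5 = -145; …; u_{10} = -17855; u_{11} = -46745; u_{12} = -122380; u_{13} = -320395.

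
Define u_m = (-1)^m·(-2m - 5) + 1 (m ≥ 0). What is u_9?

(-1)^9 = -1; -2m - 5 at m=9 is -23; so u_9 = 24.

24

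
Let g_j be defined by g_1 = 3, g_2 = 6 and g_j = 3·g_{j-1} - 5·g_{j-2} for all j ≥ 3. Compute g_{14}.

-45354

Compute successive terms:
g_3 = 3, g_4 = -21, g_5 = -78, …, g_{11} = -2022, g_{12} = -18921, g_{13} = -46653, g_{14} = -45354.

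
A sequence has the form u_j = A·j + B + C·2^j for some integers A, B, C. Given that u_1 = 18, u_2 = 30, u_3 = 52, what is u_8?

1302

Write the equations: A + B + 2C = 18; 2A + B + 4C = 30; 3A + B + 8C = 52.
Subtracting the first from the second: A + 2C = 12.
Subtracting the second from the third: A + 4C = 22.
Solving: C = 5, A = 2, then B = 6.
Hence u_8 = 2·8 + 6 + 5·256 = 1302.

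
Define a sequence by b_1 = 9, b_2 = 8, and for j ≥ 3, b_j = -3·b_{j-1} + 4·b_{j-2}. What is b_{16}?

-214748356

b_3 = 12, b_4 = -4, b_5 = 60, …, b_{13} = 3355452, b_{14} = -13421764, b_{15} = 53687100, b_{16} = -214748356.
(Characteristic roots are 1 and -4.)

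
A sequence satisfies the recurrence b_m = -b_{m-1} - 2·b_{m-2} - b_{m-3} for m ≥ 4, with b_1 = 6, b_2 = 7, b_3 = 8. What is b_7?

Applying the relation repeatedly:
b_4 = -28, b_5 = 5, b_6 = 43, b_7 = -25.

-25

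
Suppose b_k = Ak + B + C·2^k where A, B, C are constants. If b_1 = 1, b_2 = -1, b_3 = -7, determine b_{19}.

At k = 1, 2, 3: A + B + 2C = 1; 2A + B + 4C = -1; 3A + B + 8C = -7.
Subtracting the first from the second: A + 2C = -2.
Subtracting the second from the third: A + 4C = -6.
Solving: C = -2, A = 2, then B = 3.
Hence b_{19} = 2·19 + 3 + (-2)·524288 = -1048535.

-1048535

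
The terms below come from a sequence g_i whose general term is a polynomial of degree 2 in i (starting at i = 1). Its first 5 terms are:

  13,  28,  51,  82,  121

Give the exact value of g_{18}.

1st diffs: 15, 23, 31, 39.
2nd diffs: 8, 8, 8 (constant).
So g_i = 4i^2 + 3i + 6.
Evaluating at i = 18 gives g_{18} = 1356.

1356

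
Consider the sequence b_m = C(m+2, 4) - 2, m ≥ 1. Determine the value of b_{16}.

3058

C(18, 4) = 3060, so b_{16} = 3058.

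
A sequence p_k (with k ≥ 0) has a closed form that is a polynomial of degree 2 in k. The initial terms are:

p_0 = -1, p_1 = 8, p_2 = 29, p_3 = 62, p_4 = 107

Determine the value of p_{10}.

629

1st diffs: 9, 21, 33, 45.
2nd diffs: 12, 12, 12 (constant).
Newton forward-difference form: p_k = -1 + 9·C(k,1) + 12·C(k,2).
At k = 10: k = 10, so p_{10} = -1 + 90 + 540 = 629.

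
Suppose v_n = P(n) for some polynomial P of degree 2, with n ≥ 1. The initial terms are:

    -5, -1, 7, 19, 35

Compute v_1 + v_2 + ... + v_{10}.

610

1st diffs: 4, 8, 12, 16.
2nd diffs: 4, 4, 4 (constant).
Newton forward-difference form: v_n = -5 + 4·C(n-1,1) + 4·C(n-1,2).
Continuing: …, 55, 79, 107, 139, …, v_{10} = 175.
Summing n = 1..10 (10 terms) gives 610.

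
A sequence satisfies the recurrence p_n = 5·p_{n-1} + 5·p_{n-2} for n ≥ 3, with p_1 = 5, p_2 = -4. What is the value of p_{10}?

p_3 = 5; p_4 = 5; p_5 = 50; p_6 = 275; p_7 = 1625; p_8 = 9500; p_9 = 55625; p_{10} = 325625.

325625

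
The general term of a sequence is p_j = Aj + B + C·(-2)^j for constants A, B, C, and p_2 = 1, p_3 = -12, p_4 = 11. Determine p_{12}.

Plug in j = 2, 3, 4: 2A + B + 4C = 1; 3A + B - 8C = -12; 4A + B + 16C = 11.
Subtracting the first from the second: A - 12C = -13.
Subtracting the second from the third: A + 24C = 23.
Solving: C = 1, A = -1, then B = -1.
So p_j = -1·j + (-1) + 1·(-2)^j; at j=12 this is 4083.

4083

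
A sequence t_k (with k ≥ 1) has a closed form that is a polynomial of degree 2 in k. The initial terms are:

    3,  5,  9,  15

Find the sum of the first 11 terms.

473

1st diffs: 2, 4, 6.
2nd diffs: 2, 2 (constant).
Newton forward-difference form: t_k = 3 + 2·C(k-1,1) + 2·C(k-1,2).
Continuing: …, 23, 33, 45, 59, …, t_{11} = 113.
Summing k = 1..11 (11 terms) gives 473.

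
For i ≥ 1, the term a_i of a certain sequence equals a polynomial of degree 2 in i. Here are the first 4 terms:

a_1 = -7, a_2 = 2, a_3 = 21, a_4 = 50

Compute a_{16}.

1178

1st diffs: 9, 19, 29.
2nd diffs: 10, 10 (constant).
Newton forward-difference form: a_i = -7 + 9·C(i-1,1) + 10·C(i-1,2).
At i = 16: i-1 = 15, so a_{16} = -7 + 135 + 1050 = 1178.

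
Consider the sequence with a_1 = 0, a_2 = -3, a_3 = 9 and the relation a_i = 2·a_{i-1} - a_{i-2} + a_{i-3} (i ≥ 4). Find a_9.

273

Step forward from the initial values:
a_4 = 21  a_5 = 30  a_6 = 48  a_7 = 87  a_8 = 156  a_9 = 273.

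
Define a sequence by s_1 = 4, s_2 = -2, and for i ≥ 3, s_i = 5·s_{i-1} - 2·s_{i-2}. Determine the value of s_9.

Iterate the recurrence:
s_3 = -18; s_4 = -86; s_5 = -394; s_6 = -1798; s_7 = -8202; s_8 = -37414; s_9 = -170666.

-170666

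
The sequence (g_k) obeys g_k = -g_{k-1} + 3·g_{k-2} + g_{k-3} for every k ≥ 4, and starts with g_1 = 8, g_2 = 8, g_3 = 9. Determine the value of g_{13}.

-5920

Applying the relation repeatedly:
g_4 = 23;  g_5 = 12;  g_6 = 66;  g_7 = -7;  g_8 = 217;  g_9 = -172;  g_{10} = 816;  g_{11} = -1115;  g_{12} = 3391;  g_{13} = -5920.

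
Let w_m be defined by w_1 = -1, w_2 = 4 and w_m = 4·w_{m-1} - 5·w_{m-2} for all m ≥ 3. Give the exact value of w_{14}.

-86836

w_3 = 21;  w_4 = 64;  w_5 = 151;  …;  w_{11} = -18459;  w_{12} = -41456;  w_{13} = -73529;  w_{14} = -86836.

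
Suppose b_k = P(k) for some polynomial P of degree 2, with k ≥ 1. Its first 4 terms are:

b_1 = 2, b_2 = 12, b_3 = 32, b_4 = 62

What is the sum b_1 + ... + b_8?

856

1st diffs: 10, 20, 30.
2nd diffs: 10, 10 (constant).
So b_k = 5k^2 - 5k + 2.
Continuing: 102, 152, 212, 282.
Summing k = 1..8 (8 terms) gives 856.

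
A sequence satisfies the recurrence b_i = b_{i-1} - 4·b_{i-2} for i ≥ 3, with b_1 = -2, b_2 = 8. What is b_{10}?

-2320

Iterate the recurrence:
b_3 = 16, b_4 = -16, b_5 = -80, b_6 = -16, b_7 = 304, b_8 = 368, b_9 = -848, b_{10} = -2320.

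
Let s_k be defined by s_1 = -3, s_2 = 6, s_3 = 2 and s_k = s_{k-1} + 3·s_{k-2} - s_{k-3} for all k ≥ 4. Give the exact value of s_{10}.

1714

Applying the relation repeatedly:
s_4 = 23; s_5 = 23; s_6 = 90; s_7 = 136; s_8 = 383; s_9 = 701; s_{10} = 1714.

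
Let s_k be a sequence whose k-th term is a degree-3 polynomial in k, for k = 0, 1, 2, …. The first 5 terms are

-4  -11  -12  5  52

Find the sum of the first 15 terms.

1st diffs: -7, -1, 17, 47.
2nd diffs: 6, 18, 30.
3rd diffs: 12, 12 (constant).
So s_k = 2k^3 - 3k^2 - 6k - 4.
Continuing: …, 141, 284, 493, 780, …, s_{14} = 4812.
Summing k = 0..14 (15 terms) gives 18315.

18315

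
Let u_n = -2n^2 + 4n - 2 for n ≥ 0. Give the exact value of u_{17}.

u_{17} = -2·17^2 + 4·17 - 2 = -512.

-512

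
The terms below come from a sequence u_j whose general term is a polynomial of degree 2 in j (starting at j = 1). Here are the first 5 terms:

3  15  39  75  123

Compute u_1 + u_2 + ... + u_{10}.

2010

1st diffs: 12, 24, 36, 48.
2nd diffs: 12, 12, 12 (constant).
Newton forward-difference form: u_j = 3 + 12·C(j-1,1) + 12·C(j-1,2).
Continuing: …, 183, 255, 339, 435, …, u_{10} = 543.
Summing j = 1..10 (10 terms) gives 2010.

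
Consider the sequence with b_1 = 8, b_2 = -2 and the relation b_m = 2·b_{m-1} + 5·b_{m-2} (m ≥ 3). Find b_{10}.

Step forward from the initial values:
b_3 = 36, b_4 = 62, b_5 = 304, b_6 = 918, b_7 = 3356, b_8 = 11302, b_9 = 39384, b_{10} = 135278.

135278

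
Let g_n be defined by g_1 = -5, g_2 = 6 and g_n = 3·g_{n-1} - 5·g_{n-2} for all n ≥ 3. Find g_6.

-249

g_3 = 43; g_4 = 99; g_5 = 82; g_6 = -249.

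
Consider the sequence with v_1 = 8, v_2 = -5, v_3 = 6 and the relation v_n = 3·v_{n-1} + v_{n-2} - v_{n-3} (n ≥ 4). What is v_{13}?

277078

Applying the relation repeatedly:
v_4 = 5; v_5 = 26; v_6 = 77; v_7 = 252; v_8 = 807; v_9 = 2596; v_{10} = 8343; v_{11} = 26818; v_{12} = 86201; v_{13} = 277078.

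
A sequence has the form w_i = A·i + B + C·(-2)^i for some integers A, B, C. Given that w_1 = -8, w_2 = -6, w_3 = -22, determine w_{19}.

-524366

The three given values yield: A + B - 2C = -8; 2A + B + 4C = -6; 3A + B - 8C = -22.
Subtracting the first from the second: A + 6C = 2.
Subtracting the second from the third: A - 12C = -16.
Solving: C = 1, A = -4, then B = -2.
So w_i = -4·i + (-2) + 1·(-2)^i; at i=19 this is -524366.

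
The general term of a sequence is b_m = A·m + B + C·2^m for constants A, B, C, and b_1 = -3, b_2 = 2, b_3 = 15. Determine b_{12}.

16340

Write the equations: A + B + 2C = -3; 2A + B + 4C = 2; 3A + B + 8C = 15.
Subtracting the first from the second: A + 2C = 5.
Subtracting the second from the third: A + 4C = 13.
Solving: C = 4, A = -3, then B = -8.
Hence b_{12} = -3·12 + (-8) + 4·4096 = 16340.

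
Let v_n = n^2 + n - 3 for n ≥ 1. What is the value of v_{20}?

417

v_{20} = 1·20^2 + 1·20 - 3 = 417.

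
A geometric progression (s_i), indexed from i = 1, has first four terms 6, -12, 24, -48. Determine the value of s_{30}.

Common ratio r = -2.
s_i = 6·(-2)^(i-1).
s_{30} = 6·(-2)^29 = -3221225472.

-3221225472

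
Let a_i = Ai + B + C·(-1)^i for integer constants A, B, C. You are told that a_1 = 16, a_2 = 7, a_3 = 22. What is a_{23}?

82

The three given values yield: A + B - C = 16; 2A + B + C = 7; 3A + B - C = 22.
Subtracting the first from the second: A + 2C = -9.
Subtracting the second from the third: A - 2C = 15.
Solving: C = -6, A = 3, then B = 7.
So a_i = 3·i + 7 + (-6)·(-1)^i; at i=23 this is 82.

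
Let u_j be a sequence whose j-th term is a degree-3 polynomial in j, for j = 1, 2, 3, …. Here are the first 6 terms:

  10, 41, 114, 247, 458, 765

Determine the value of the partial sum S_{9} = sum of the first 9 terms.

1st diffs: 31, 73, 133, 211, 307.
2nd diffs: 42, 60, 78, 96.
3rd diffs: 18, 18, 18 (constant).
Newton forward-difference form: u_j = 10 + 31·C(j-1,1) + 42·C(j-1,2) + 18·C(j-1,3).
Continuing: 1186, 1739, 2442.
Summing j = 1..9 (9 terms) gives 7002.

7002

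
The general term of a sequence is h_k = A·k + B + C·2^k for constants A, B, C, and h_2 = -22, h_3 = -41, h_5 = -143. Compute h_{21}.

The three given values yield: 2A + B + 4C = -22; 3A + B + 8C = -41; 5A + B + 32C = -143.
Subtracting the first from the second: A + 4C = -19.
Subtracting the second from the third: 2A + 24C = -102.
Solving: C = -4, A = -3, then B = 0.
Hence h_{21} = -3·21 + 0 + (-4)·2097152 = -8388671.

-8388671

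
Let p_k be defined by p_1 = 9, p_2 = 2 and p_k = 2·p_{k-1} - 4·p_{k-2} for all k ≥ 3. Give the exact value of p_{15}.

-131072

Applying the relation repeatedly:
p_3 = -32, p_4 = -72, p_5 = -16, …, p_{12} = 16384, p_{13} = 36864, p_{14} = 8192, p_{15} = -131072.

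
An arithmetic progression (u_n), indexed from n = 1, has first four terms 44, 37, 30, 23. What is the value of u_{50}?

-299

Common difference d = -7.
u_n = 44 + (n - 1)·(-7).
u_{50} = 44 + 49·(-7) = -299.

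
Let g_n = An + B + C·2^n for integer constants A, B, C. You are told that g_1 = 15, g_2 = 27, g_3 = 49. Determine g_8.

1299

Write the equations: A + B + 2C = 15; 2A + B + 4C = 27; 3A + B + 8C = 49.
Subtracting the first from the second: A + 2C = 12.
Subtracting the second from the third: A + 4C = 22.
Solving: C = 5, A = 2, then B = 3.
Hence g_8 = 2·8 + 3 + 5·256 = 1299.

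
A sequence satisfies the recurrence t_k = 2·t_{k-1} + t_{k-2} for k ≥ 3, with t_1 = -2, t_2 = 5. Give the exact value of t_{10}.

4109

Iterate the recurrence:
t_3 = 8, t_4 = 21, t_5 = 50, t_6 = 121, t_7 = 292, t_8 = 705, t_9 = 1702, t_{10} = 4109.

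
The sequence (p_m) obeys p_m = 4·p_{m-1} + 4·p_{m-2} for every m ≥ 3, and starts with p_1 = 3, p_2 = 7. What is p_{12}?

55761920

Applying the relation repeatedly:
p_3 = 40  p_4 = 188  p_5 = 912  p_6 = 4400  p_7 = 21248  p_8 = 102592  p_9 = 495360  p_{10} = 2391808  p_{11} = 11548672  p_{12} = 55761920.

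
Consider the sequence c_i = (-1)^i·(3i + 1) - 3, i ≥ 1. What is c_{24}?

(-1)^24 = 1; 3i + 1 at i=24 is 73; so c_{24} = 70.

70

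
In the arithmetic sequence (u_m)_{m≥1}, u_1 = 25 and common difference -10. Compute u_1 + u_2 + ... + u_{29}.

u_m = 25 + (m - 1)·(-10).
u_{29} = -255; S = 29·(25 + (-255))/2 = -3335.

-3335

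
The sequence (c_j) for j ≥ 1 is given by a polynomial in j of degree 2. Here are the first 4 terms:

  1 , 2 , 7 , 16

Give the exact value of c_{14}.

326

1st diffs: 1, 5, 9.
2nd diffs: 4, 4 (constant).
So c_j = 2j^2 - 5j + 4.
Evaluating at j = 14 gives c_{14} = 326.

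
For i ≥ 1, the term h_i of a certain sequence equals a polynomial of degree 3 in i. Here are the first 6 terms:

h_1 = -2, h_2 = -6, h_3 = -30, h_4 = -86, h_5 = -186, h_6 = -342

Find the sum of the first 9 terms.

-3354

1st diffs: -4, -24, -56, -100, -156.
2nd diffs: -20, -32, -44, -56.
3rd diffs: -12, -12, -12 (constant).
Newton forward-difference form: h_i = -2 + (-4)·C(i-1,1) + (-20)·C(i-1,2) + (-12)·C(i-1,3).
Continuing: -566, -870, -1266.
Summing i = 1..9 (9 terms) gives -3354.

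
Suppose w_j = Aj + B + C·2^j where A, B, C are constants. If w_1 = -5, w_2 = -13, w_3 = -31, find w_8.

-1261

At j = 1, 2, 3: A + B + 2C = -5; 2A + B + 4C = -13; 3A + B + 8C = -31.
Subtracting the first from the second: A + 2C = -8.
Subtracting the second from the third: A + 4C = -18.
Solving: C = -5, A = 2, then B = 3.
Therefore w_8 = 16 + 3 + (-5)·256 = -1261.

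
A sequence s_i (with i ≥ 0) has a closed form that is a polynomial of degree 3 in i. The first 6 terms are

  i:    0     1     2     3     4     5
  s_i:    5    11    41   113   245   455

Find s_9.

1st diffs: 6, 30, 72, 132, 210.
2nd diffs: 24, 42, 60, 78.
3rd diffs: 18, 18, 18 (constant).
So s_i = 3i^3 + 3i^2 + 5.
Evaluating at i = 9 gives s_9 = 2435.

2435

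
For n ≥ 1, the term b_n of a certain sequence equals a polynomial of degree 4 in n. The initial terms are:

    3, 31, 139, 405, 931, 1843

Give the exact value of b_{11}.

18283

1st diffs: 28, 108, 266, 526, 912.
2nd diffs: 80, 158, 260, 386.
3rd diffs: 78, 102, 126.
4th diffs: 24, 24 (constant).
Newton forward-difference form: b_n = 3 + 28·C(n-1,1) + 80·C(n-1,2) + 78·C(n-1,3) + 24·C(n-1,4).
At n = 11: n-1 = 10, so b_{11} = 3 + 280 + 3600 + 9360 + 5040 = 18283.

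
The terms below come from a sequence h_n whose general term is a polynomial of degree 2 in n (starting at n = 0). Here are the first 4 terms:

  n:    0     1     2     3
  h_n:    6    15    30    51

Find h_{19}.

1203

1st diffs: 9, 15, 21.
2nd diffs: 6, 6 (constant).
Newton forward-difference form: h_n = 6 + 9·C(n,1) + 6·C(n,2).
At n = 19: n = 19, so h_{19} = 6 + 171 + 1026 = 1203.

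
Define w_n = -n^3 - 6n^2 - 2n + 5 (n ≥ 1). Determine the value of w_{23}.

-15382

w_{23} = -1·23^3 - 6·23^2 - 2·23 + 5 = -15382.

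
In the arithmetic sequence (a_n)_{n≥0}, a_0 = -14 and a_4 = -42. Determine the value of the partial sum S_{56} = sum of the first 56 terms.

-11564

Common difference d = (-42 - (-14)) / (4 - 0) = -7.
a_n = -14 + (n - 0)·(-7).
a_{55} = -399; S = 56·(-14 + (-399))/2 = -11564.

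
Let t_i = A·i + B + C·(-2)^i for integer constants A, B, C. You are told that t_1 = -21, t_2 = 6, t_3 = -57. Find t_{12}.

The three given values yield: A + B - 2C = -21; 2A + B + 4C = 6; 3A + B - 8C = -57.
Subtracting the first from the second: A + 6C = 27.
Subtracting the second from the third: A - 12C = -63.
Solving: C = 5, A = -3, then B = -8.
Therefore t_{12} = -36 + (-8) + 5·4096 = 20436.

20436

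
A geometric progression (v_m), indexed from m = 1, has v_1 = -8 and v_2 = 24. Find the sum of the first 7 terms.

-4376

Common ratio r = -3.
v_m = (-8)·(-3)^(m-1).
S = (-8)·((-3)^7 - 1)/(-3 - 1) = (-8)·(-2187 - 1)/(-4) = -4376.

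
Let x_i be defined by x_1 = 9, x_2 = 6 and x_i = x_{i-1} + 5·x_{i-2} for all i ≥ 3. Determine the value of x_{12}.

384321

Step forward from the initial values:
x_3 = 51;  x_4 = 81;  x_5 = 336;  x_6 = 741;  x_7 = 2421;  x_8 = 6126;  x_9 = 18231;  x_{10} = 48861;  x_{11} = 140016;  x_{12} = 384321.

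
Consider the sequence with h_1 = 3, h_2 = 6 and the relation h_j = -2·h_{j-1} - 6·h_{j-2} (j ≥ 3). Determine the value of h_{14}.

h_3 = -30;  h_4 = 24;  h_5 = 132;  …;  h_{11} = 38688;  h_{12} = -50304;  h_{13} = -131520;  h_{14} = 564864.

564864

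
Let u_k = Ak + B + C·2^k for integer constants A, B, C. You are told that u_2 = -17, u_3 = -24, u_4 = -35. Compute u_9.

-546

Write the equations: 2A + B + 4C = -17; 3A + B + 8C = -24; 4A + B + 16C = -35.
Subtracting the first from the second: A + 4C = -7.
Subtracting the second from the third: A + 8C = -11.
Solving: C = -1, A = -3, then B = -7.
So u_k = -3·k + (-7) + (-1)·2^k; at k=9 this is -546.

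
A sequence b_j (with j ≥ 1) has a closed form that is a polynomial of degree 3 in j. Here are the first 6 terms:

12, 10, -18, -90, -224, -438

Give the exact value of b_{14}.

1st diffs: -2, -28, -72, -134, -214.
2nd diffs: -26, -44, -62, -80.
3rd diffs: -18, -18, -18 (constant).
Newton forward-difference form: b_j = 12 + (-2)·C(j-1,1) + (-26)·C(j-1,2) + (-18)·C(j-1,3).
At j = 14: j-1 = 13, so b_{14} = 12 - 26 - 2028 - 5148 = -7190.

-7190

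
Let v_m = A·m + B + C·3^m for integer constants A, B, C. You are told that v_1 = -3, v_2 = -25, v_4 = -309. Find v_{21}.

-41841412763

At m = 1, 2, 4: A + B + 3C = -3; 2A + B + 9C = -25; 4A + B + 81C = -309.
Subtracting the first from the second: A + 6C = -22.
Subtracting the second from the third: 2A + 72C = -284.
Solving: C = -4, A = 2, then B = 7.
Therefore v_{21} = 42 + 7 + (-4)·10460353203 = -41841412763.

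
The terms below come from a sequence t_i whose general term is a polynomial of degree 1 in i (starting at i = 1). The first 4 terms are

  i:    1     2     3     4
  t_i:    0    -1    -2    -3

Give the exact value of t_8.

1st diffs: -1, -1, -1 (constant).
So t_i = -i + 1.
Evaluating at i = 8 gives t_8 = -7.

-7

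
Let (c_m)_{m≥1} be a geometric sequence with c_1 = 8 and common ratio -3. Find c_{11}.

c_m = 8·(-3)^(m-1).
c_{11} = 8·(-3)^10 = 472392.

472392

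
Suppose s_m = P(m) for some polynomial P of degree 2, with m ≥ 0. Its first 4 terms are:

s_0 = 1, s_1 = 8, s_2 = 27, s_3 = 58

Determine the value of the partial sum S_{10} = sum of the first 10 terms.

1765

1st diffs: 7, 19, 31.
2nd diffs: 12, 12 (constant).
Newton forward-difference form: s_m = 1 + 7·C(m,1) + 12·C(m,2).
Continuing: …, 101, 156, 223, 302, …, s_9 = 496.
Summing m = 0..9 (10 terms) gives 1765.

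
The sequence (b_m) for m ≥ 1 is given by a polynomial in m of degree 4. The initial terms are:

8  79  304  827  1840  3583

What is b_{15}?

115480

1st diffs: 71, 225, 523, 1013, 1743.
2nd diffs: 154, 298, 490, 730.
3rd diffs: 144, 192, 240.
4th diffs: 48, 48 (constant).
Newton forward-difference form: b_m = 8 + 71·C(m-1,1) + 154·C(m-1,2) + 144·C(m-1,3) + 48·C(m-1,4).
At m = 15: m-1 = 14, so b_{15} = 8 + 994 + 14014 + 52416 + 48048 = 115480.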